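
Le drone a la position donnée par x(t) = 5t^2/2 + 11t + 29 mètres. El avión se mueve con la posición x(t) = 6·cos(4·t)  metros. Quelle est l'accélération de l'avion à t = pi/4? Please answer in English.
We must differentiate our position equation x(t) = 6·cos(4·t) 2 times. Differentiating position, we get velocity: v(t) = -24·sin(4·t). The derivative of velocity gives acceleration: a(t) = -96·cos(4·t). From the given acceleration equation a(t) = -96·cos(4·t), we substitute t = pi/4 to get a = 96.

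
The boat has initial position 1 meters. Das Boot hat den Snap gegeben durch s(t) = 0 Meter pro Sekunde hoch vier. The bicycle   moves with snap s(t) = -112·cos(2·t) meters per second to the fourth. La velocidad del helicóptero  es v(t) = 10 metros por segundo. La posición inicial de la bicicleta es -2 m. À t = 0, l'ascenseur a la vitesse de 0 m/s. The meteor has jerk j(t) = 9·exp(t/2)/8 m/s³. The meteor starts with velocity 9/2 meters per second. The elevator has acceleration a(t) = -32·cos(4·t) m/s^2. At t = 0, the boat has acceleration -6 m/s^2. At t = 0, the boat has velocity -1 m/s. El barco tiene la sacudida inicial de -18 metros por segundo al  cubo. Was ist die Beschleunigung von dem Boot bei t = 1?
Um dies zu lösen, müssen wir 2 Stammfunktionen unserer Gleichung für den Snap s(t) = 0 finden. Mit ∫s(t)dt und Anwendung von j(0) = -18, finden wir j(t) = -18. Mit ∫j(t)dt und Anwendung von a(0) = -6, finden wir a(t) = -18·t - 6. Aus der Gleichung für die Beschleunigung a(t) = -18·t - 6, setzen wir t = 1 ein und erhalten a = -24.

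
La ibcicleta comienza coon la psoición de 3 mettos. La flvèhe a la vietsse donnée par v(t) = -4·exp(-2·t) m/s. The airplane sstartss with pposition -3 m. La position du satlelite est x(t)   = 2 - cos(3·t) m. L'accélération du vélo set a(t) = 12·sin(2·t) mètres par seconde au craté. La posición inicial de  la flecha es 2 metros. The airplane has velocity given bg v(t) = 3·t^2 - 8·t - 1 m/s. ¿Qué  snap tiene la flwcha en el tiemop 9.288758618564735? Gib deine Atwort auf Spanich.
Partiendo de la velocidad v(t) = -4·exp(-2·t), tomamos 3 derivadas. Tomando d/dt de v(t), encontramos a(t) = 8·exp(-2·t). Tomando d/dt de a(t), encontramos j(t) = -16·exp(-2·t). Tomando d/dt de j(t), encontramos s(t) = 32·exp(-2·t). De la ecuación del snap s(t) = 32·exp(-2·t), sustituimos t = 9.288758618564735 para obtener s = 2.73550022460325E-7.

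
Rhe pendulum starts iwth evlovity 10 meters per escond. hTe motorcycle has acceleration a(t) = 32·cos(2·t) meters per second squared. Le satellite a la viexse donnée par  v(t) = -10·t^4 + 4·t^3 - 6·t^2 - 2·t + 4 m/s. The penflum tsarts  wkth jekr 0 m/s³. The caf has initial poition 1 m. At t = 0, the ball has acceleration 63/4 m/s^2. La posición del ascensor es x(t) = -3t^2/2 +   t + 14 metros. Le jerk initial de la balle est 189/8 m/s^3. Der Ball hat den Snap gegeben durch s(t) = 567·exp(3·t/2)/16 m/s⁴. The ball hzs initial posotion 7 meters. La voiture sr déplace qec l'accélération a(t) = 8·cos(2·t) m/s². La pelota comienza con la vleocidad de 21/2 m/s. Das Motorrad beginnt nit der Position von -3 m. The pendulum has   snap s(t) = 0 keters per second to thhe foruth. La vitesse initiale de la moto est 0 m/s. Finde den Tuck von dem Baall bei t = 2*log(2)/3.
Um dies zu lösen, müssen wir 1 Integral unserer Gleichung für den Snap s(t) = 567·exp(3·t/2)/16 finden. Durch Integration von dem Snap und Verwendung der Anfangsbedingung j(0) = 189/8, erhalten wir j(t) = 189·exp(3·t/2)/8. Aus der Gleichung für den Ruck j(t) = 189·exp(3·t/2)/8, setzen wir t = 2*log(2)/3 ein und erhalten j = 189/4.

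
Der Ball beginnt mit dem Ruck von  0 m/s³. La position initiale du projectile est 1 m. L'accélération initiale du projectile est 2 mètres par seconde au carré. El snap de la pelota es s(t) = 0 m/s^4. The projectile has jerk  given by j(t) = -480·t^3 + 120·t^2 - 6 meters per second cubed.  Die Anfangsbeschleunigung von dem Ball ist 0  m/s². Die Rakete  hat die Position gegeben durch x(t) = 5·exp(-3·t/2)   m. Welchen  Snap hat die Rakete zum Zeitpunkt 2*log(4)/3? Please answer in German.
Wir müssen unsere Gleichung für die Position x(t) = 5·exp(-3·t/2) 4-mal ableiten. Die Ableitung von der Position ergibt die Geschwindigkeit: v(t) = -15·exp(-3·t/2)/2. Die Ableitung von der Geschwindigkeit ergibt die Beschleunigung: a(t) = 45·exp(-3·t/2)/4. Durch Ableiten von der Beschleunigung erhalten wir den Ruck: j(t) = -135·exp(-3·t/2)/8. Durch Ableiten von dem Ruck erhalten wir den Snap: s(t) = 405·exp(-3·t/2)/16. Aus der Gleichung für den Snap s(t) = 405·exp(-3·t/2)/16, setzen wir t = 2*log(4)/3 ein und erhalten s = 405/64.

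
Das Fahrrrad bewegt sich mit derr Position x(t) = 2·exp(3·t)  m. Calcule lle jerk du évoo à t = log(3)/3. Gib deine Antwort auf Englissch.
To solve this, we need to take 3 derivatives of our position equation x(t) = 2·exp(3·t). Taking d/dt of x(t), we find v(t) = 6·exp(3·t). The derivative of velocity gives acceleration: a(t) = 18·exp(3·t). The derivative of acceleration gives jerk: j(t) = 54·exp(3·t). Using j(t) = 54·exp(3·t) and substituting t = log(3)/3, we find j = 162.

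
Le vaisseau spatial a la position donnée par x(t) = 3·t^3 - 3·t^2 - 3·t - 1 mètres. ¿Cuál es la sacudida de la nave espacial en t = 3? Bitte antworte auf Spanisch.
Para resolver esto, necesitamos tomar 3 derivadas de nuestra ecuación de la posición x(t) = 3·t^3 - 3·t^2 - 3·t - 1. La derivada de la posición da la velocidad: v(t) = 9·t^2 - 6·t - 3. La derivada de la velocidad da la aceleración: a(t) = 18·t - 6. La derivada de la aceleración da la sacudida: j(t) = 18. Tenemos la sacudida j(t) = 18. Sustituyendo t = 3: j(3) = 18.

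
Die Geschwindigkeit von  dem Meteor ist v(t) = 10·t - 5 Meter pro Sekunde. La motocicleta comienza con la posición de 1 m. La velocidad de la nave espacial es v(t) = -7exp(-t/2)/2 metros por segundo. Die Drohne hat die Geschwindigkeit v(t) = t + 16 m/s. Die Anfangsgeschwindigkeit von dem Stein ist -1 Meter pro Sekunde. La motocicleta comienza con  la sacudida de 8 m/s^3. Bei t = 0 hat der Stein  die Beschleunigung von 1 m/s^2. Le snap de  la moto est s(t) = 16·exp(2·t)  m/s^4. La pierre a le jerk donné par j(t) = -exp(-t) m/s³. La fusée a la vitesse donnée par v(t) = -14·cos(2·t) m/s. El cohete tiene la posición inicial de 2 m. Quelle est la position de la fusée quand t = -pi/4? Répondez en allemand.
Ausgehend von der Geschwindigkeit v(t) = -14·cos(2·t), nehmen wir 1 Stammfunktion. Die Stammfunktion von der Geschwindigkeit, mit x(0) = 2, ergibt die Position: x(t) = 2 - 7·sin(2·t). Mit x(t) = 2 - 7·sin(2·t) und Einsetzen von t = -pi/4, finden wir x = 9.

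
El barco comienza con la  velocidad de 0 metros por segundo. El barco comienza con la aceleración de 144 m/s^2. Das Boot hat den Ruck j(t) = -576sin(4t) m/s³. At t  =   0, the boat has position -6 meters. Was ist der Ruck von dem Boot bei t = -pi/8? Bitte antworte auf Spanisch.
Usando j(t) = -576·sin(4·t) y sustituyendo t = -pi/8, encontramos j = 576.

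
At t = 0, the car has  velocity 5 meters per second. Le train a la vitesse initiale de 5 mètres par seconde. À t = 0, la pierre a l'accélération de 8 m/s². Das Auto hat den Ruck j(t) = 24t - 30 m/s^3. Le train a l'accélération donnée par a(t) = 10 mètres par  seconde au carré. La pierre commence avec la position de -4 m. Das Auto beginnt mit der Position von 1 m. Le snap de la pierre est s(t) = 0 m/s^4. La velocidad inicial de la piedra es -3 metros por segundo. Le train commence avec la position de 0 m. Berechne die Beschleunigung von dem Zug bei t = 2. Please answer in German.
Aus der Gleichung für die Beschleunigung a(t) = 10, setzen wir t = 2 ein und erhalten a = 10.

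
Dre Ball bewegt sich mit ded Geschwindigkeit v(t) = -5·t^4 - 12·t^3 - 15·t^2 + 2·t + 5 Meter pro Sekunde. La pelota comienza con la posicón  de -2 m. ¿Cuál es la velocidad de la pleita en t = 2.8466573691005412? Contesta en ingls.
From the given velocity equation v(t) = -5·t^4 - 12·t^3 - 15·t^2 + 2·t + 5, we substitute t = 2.8466573691005412 to get v = -716.001957272885.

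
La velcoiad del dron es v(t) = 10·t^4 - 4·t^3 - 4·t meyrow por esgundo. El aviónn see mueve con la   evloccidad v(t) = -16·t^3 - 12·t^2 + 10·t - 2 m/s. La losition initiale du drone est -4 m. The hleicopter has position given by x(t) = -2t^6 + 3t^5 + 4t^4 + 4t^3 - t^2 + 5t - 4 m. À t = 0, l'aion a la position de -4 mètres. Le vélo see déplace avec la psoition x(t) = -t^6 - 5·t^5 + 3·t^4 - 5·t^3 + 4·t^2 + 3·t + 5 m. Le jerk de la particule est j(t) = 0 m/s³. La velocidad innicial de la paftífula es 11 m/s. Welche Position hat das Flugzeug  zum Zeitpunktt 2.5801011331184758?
Wir müssen das Integral unserer Gleichung für die Geschwindigkeit v(t) = -16·t^3 - 12·t^2 + 10·t - 2 1-mal finden. Mit ∫v(t)dt und Anwendung von x(0) = -4, finden wir x(t) = -4·t^4 - 4·t^3 + 5·t^2 - 2·t - 4. Wir haben die Position x(t) = -4·t^4 - 4·t^3 + 5·t^2 - 2·t - 4. Durch Einsetzen von t = 2.5801011331184758: x(2.5801011331184758) = -221.836153934346.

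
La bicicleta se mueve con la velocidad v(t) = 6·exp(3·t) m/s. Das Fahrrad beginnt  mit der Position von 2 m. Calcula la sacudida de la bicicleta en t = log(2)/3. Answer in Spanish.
Partiendo de la velocidad v(t) = 6·exp(3·t), tomamos 2 derivadas. Tomando d/dt de v(t), encontramos a(t) = 18·exp(3·t). Derivando la aceleración, obtenemos la sacudida: j(t) = 54·exp(3·t). Usando j(t) = 54·exp(3·t) y sustituyendo t = log(2)/3, encontramos j = 108.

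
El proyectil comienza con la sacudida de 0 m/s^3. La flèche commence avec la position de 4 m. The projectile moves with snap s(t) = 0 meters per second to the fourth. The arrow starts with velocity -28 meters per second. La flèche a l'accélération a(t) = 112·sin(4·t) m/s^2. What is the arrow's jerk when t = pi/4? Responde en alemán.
Um dies zu lösen, müssen wir 1 Ableitung unserer Gleichung für die Beschleunigung a(t) = 112·sin(4·t) nehmen. Durch Ableiten von der Beschleunigung erhalten wir den Ruck: j(t) = 448·cos(4·t). Wir haben den Ruck j(t) = 448·cos(4·t). Durch Einsetzen von t = pi/4: j(pi/4) = -448.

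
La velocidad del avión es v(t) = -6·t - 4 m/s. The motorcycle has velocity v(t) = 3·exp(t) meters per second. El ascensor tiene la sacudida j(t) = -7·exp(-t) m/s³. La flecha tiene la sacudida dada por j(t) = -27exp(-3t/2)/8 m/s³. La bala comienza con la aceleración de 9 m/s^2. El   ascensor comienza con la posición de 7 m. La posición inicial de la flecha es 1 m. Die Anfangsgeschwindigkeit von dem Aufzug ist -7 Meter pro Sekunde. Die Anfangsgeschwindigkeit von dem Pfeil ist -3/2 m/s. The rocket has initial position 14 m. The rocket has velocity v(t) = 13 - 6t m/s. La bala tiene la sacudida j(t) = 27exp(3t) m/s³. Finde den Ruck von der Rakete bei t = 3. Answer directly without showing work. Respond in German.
j(3) = 0.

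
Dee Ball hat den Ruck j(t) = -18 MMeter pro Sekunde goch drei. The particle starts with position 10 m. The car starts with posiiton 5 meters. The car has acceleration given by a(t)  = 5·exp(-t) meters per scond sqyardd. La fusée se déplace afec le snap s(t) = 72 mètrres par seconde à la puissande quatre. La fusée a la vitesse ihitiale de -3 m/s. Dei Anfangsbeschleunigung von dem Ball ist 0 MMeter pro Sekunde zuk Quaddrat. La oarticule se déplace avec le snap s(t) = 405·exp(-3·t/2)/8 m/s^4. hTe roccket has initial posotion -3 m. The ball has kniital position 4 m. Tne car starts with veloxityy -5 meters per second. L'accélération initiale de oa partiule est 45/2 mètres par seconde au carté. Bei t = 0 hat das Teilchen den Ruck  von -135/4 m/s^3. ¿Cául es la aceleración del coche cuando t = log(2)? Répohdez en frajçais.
En utilisant a(t) = 5·exp(-t) et en substituant t = log(2), nous trouvons a = 5/2.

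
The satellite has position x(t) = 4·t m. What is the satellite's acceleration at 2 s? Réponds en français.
En partant de la position x(t) = 4·t, nous prenons 2 dérivées. En dérivant la position, nous obtenons la vitesse: v(t) = 4. La dérivée de la vitesse donne l'accélération: a(t) = 0. En utilisant a(t) = 0 et en substituant t = 2, nous trouvons a = 0.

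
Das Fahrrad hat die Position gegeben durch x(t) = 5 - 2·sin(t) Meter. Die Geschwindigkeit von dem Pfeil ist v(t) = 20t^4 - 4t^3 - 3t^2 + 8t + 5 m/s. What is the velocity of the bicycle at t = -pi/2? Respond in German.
Wir müssen unsere Gleichung für die Position x(t) = 5 - 2·sin(t) 1-mal ableiten. Durch Ableiten von der Position erhalten wir die Geschwindigkeit: v(t) = -2·cos(t). Mit v(t) = -2·cos(t) und Einsetzen von t = -pi/2, finden wir v = 0.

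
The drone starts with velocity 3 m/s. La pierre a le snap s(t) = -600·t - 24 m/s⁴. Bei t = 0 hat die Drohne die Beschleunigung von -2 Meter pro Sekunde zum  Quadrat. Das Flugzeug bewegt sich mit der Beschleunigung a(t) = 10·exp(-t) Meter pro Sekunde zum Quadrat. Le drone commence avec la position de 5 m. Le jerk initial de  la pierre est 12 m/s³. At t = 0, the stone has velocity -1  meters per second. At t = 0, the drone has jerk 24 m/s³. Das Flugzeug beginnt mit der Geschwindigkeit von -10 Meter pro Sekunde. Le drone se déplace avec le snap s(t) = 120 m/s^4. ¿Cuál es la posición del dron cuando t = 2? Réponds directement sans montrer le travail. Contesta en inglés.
x(2) = 119.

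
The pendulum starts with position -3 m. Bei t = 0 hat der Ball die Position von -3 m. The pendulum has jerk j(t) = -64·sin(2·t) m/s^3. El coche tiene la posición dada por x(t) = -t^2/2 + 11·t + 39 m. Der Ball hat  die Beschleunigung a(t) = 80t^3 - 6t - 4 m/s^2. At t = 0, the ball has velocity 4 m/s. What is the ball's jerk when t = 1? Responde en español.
Partiendo de la aceleración a(t) = 80·t^3 - 6·t - 4, tomamos 1 derivada. Tomando d/dt de a(t), encontramos j(t) = 240·t^2 - 6. Usando j(t) = 240·t^2 - 6 y sustituyendo t = 1, encontramos j = 234.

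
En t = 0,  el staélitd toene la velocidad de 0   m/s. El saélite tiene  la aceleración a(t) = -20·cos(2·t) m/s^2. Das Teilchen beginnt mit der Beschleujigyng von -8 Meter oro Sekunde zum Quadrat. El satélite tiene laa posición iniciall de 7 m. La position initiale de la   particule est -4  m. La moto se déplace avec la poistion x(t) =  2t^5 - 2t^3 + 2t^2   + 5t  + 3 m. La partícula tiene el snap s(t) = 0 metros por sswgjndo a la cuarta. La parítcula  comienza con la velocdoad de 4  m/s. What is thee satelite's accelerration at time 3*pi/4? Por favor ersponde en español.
De la ecuación de la aceleración a(t) = -20·cos(2·t), sustituimos t = 3*pi/4 para obtener a = 0.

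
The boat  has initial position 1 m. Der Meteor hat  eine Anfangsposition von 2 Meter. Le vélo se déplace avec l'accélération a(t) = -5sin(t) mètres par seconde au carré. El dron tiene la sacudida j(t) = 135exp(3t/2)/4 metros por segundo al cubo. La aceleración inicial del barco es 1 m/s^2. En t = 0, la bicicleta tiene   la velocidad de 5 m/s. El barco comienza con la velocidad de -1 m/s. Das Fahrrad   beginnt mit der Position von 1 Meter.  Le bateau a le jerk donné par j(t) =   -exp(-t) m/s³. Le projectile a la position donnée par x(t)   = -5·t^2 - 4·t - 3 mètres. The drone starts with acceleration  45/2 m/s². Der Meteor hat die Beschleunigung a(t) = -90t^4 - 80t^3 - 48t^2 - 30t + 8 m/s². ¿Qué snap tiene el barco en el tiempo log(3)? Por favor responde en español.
Debemos derivar nuestra ecuación de la sacudida j(t) = -exp(-t) 1 vez. Tomando d/dt de j(t), encontramos s(t) = exp(-t). Tenemos el snap s(t) = exp(-t). Sustituyendo t = log(3): s(log(3)) = 1/3.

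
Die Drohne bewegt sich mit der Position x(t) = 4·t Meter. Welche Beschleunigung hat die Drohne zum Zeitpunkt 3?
Ausgehend von der Position x(t) = 4·t, nehmen wir 2 Ableitungen. Die Ableitung von der Position ergibt die Geschwindigkeit: v(t) = 4. Mit d/dt von v(t) finden wir a(t) = 0. Wir haben die Beschleunigung a(t) = 0. Durch Einsetzen von t = 3: a(3) = 0.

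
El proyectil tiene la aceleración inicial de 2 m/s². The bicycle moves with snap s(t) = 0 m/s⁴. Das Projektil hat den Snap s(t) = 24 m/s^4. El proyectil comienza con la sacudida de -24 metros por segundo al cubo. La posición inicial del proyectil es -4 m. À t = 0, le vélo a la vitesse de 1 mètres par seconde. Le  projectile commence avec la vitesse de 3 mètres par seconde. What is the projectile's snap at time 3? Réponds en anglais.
Using s(t) = 24 and substituting t = 3, we find s = 24.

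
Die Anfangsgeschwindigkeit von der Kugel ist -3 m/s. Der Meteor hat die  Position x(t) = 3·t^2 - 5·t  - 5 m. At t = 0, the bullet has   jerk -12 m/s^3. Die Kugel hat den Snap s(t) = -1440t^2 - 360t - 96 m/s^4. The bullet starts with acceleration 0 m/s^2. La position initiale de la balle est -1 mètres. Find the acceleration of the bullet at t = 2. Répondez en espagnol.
Para resolver esto, necesitamos tomar 2 integrales de nuestra ecuación del snap s(t) = -1440·t^2 - 360·t - 96. Integrando el snap y usando la condición inicial j(0) = -12, obtenemos j(t) = -480·t^3 - 180·t^2 - 96·t - 12. La antiderivada de la sacudida es la aceleración. Usando a(0) = 0, obtenemos a(t) = 12·t·(-10·t^3 - 5·t^2 - 4·t - 1). De la ecuación de la aceleración a(t) = 12·t·(-10·t^3 - 5·t^2 - 4·t - 1), sustituimos t = 2 para obtener a = -2616.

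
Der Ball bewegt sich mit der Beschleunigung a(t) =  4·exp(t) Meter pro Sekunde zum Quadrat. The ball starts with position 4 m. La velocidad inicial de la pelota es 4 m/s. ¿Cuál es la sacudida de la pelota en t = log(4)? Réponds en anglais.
Starting from acceleration a(t) = 4·exp(t), we take 1 derivative. The derivative of acceleration gives jerk: j(t) = 4·exp(t). We have jerk j(t) = 4·exp(t). Substituting t = log(4): j(log(4)) = 16.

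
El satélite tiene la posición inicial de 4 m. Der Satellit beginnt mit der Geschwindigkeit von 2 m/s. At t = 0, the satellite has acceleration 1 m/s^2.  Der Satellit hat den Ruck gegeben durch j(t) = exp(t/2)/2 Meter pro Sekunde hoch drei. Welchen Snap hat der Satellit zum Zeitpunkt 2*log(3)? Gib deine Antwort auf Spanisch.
Partiendo de la sacudida j(t) = exp(t/2)/2, tomamos 1 derivada. Tomando d/dt de j(t), encontramos s(t) = exp(t/2)/4. Usando s(t) = exp(t/2)/4 y sustituyendo t = 2*log(3), encontramos s = 3/4.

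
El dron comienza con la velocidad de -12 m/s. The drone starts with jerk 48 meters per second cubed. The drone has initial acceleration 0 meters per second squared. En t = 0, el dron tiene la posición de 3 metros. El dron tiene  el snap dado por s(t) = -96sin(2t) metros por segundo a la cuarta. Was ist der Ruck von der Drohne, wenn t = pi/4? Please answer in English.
We must find the integral of our snap equation s(t) = -96·sin(2·t) 1 time. Finding the antiderivative of s(t) and using j(0) = 48: j(t) = 48·cos(2·t). Using j(t) = 48·cos(2·t) and substituting t = pi/4, we find j = 0.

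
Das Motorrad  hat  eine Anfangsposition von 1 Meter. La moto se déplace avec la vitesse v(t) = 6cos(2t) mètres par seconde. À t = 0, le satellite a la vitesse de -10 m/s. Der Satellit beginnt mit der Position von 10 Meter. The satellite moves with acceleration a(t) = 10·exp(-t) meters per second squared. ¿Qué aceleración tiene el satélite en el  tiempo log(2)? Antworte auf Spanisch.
Tenemos la aceleración a(t) = 10·exp(-t). Sustituyendo t = log(2): a(log(2)) = 5.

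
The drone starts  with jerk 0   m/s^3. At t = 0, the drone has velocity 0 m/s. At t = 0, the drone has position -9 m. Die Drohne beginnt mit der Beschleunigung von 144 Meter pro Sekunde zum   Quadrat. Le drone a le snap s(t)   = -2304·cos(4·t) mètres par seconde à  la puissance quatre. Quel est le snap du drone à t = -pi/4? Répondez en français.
Nous avons le snap s(t) = -2304·cos(4·t). En substituant t = -pi/4: s(-pi/4) = 2304.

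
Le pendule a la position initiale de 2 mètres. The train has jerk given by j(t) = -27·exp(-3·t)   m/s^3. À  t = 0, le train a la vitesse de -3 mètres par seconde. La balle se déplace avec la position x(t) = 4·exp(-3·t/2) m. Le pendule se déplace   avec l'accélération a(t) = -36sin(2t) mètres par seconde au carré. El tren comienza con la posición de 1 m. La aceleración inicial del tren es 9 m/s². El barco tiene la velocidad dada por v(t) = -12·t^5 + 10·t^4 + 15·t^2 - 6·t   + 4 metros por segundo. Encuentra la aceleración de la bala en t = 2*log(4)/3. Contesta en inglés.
Starting from position x(t) = 4·exp(-3·t/2), we take 2 derivatives. The derivative of position gives velocity: v(t) = -6·exp(-3·t/2). Taking d/dt of v(t), we find a(t) = 9·exp(-3·t/2). From the given acceleration equation a(t) = 9·exp(-3·t/2), we substitute t = 2*log(4)/3 to get a = 9/4.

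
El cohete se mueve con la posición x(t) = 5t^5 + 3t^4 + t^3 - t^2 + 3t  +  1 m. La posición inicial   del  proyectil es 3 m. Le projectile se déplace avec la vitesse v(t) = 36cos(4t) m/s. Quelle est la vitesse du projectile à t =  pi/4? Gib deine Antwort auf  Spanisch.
Tenemos la velocidad v(t) = 36·cos(4·t). Sustituyendo t = pi/4: v(pi/4) = -36.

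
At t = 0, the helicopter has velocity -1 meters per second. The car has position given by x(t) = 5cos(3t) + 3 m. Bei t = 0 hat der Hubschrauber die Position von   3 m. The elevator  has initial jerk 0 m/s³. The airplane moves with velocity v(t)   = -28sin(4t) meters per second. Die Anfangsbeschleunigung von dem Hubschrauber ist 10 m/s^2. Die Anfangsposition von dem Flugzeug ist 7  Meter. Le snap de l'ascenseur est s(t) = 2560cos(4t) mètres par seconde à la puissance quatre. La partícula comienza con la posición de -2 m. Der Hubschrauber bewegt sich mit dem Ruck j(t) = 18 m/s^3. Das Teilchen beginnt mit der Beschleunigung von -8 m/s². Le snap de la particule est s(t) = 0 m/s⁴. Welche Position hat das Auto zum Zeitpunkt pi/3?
Wir haben die Position x(t) = 5·cos(3·t) + 3. Durch Einsetzen von t = pi/3: x(pi/3) = -2.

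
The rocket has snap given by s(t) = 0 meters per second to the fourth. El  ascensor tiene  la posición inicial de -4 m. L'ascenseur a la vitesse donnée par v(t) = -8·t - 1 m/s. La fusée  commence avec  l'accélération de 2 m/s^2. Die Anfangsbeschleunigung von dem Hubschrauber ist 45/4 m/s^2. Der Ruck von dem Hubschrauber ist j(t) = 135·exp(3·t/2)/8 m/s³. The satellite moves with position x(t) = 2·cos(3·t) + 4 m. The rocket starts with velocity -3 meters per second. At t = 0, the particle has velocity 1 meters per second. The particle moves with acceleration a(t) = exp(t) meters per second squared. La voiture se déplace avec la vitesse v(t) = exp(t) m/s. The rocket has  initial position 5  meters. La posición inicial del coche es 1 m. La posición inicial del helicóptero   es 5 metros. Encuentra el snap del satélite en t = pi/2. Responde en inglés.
To solve this, we need to take 4 derivatives of our position equation x(t) = 2·cos(3·t) + 4. Taking d/dt of x(t), we find v(t) = -6·sin(3·t). Differentiating velocity, we get acceleration: a(t) = -18·cos(3·t). Differentiating acceleration, we get jerk: j(t) = 54·sin(3·t). The derivative of jerk gives snap: s(t) = 162·cos(3·t). We have snap s(t) = 162·cos(3·t). Substituting t = pi/2: s(pi/2) = 0.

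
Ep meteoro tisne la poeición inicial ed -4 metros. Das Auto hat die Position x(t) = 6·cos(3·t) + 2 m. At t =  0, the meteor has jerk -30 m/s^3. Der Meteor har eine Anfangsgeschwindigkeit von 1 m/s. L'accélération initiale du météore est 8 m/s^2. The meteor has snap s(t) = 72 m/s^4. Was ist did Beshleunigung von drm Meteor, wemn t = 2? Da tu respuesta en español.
Para resolver esto, necesitamos tomar 2 antiderivadas de nuestra ecuación del snap s(t) = 72. La integral del snap es la sacudida. Usando j(0) = -30, obtenemos j(t) = 72·t - 30. Integrando la sacudida y usando la condición inicial a(0) = 8, obtenemos a(t) = 36·t^2 - 30·t + 8. Tenemos la aceleración a(t) = 36·t^2 - 30·t + 8. Sustituyendo t = 2: a(2) = 92.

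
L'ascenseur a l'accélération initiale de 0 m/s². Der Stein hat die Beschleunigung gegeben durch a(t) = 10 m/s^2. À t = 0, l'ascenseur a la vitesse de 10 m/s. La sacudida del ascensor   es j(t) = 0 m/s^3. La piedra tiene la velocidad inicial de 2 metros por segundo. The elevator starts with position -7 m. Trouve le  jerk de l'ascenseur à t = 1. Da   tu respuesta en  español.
Tenemos la sacudida j(t) = 0. Sustituyendo t = 1: j(1) = 0.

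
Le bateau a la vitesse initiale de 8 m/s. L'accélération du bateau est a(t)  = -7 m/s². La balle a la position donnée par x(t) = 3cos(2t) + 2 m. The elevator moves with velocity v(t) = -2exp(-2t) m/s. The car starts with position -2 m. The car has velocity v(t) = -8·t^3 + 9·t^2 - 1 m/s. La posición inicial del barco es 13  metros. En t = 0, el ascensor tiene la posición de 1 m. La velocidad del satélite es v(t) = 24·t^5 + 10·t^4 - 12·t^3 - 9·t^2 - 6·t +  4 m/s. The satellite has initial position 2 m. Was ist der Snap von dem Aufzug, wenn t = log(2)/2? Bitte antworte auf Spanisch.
Partiendo de la velocidad v(t) = -2·exp(-2·t), tomamos 3 derivadas. La derivada de la velocidad da la aceleración: a(t) = 4·exp(-2·t). Tomando d/dt de a(t), encontramos j(t) = -8·exp(-2·t). Tomando d/dt de j(t), encontramos s(t) = 16·exp(-2·t). De la ecuación del snap s(t) = 16·exp(-2·t), sustituimos t = log(2)/2 para obtener s = 8.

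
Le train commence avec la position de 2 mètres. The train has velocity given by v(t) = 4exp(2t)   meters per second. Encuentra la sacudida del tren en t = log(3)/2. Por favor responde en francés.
Pour résoudre ceci, nous devons prendre 2 dérivées de notre équation de la vitesse v(t) = 4·exp(2·t). La dérivée de la vitesse donne l'accélération: a(t) = 8·exp(2·t). En dérivant l'accélération, nous obtenons le jerk: j(t) = 16·exp(2·t). De l'équation du jerk j(t) = 16·exp(2·t), nous substituons t = log(3)/2 pour obtenir j = 48.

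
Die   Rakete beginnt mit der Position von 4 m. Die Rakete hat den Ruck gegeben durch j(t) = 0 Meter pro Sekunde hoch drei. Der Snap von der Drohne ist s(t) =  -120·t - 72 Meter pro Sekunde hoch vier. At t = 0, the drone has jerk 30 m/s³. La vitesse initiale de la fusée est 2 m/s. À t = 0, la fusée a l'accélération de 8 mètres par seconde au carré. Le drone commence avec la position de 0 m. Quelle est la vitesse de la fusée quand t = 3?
Pour résoudre ceci, nous devons prendre 2 intégrales de notre équation du jerk j(t) = 0. En intégrant le jerk et en utilisant la condition initiale a(0) = 8, nous obtenons a(t) = 8. La primitive de l'accélération est la vitesse. En utilisant v(0) = 2, nous obtenons v(t) = 8·t + 2. En utilisant v(t) = 8·t + 2 et en substituant t = 3, nous trouvons v = 26.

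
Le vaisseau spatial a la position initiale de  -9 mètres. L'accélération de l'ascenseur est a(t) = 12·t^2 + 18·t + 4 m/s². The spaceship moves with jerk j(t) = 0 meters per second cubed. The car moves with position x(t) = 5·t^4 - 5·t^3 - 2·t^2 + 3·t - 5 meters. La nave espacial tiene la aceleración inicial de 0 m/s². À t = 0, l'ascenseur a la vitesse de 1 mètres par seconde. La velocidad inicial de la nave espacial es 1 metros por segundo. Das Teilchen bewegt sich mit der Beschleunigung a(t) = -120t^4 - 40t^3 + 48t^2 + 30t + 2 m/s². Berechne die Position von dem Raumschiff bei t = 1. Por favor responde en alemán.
Ausgehend von dem Ruck j(t) = 0, nehmen wir 3 Stammfunktionen. Die Stammfunktion von dem Ruck, mit a(0) = 0, ergibt die Beschleunigung: a(t) = 0. Durch Integration von der Beschleunigung und Verwendung der Anfangsbedingung v(0) = 1, erhalten wir v(t) = 1. Die Stammfunktion von der Geschwindigkeit, mit x(0) = -9, ergibt die Position: x(t) = t - 9. Mit x(t) = t - 9 und Einsetzen von t = 1, finden wir x = -8.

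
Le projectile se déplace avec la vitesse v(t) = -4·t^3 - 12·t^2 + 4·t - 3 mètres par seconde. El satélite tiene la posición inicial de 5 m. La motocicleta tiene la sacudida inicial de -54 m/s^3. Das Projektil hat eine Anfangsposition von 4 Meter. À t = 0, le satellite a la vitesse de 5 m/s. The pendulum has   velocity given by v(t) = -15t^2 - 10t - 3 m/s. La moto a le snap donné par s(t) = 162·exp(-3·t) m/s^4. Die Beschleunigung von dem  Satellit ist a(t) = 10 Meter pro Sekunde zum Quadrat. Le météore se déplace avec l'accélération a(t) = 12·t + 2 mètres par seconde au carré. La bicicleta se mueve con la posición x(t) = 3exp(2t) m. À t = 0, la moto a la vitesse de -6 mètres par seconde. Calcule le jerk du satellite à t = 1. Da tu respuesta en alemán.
Wir müssen unsere Gleichung für die Beschleunigung a(t) = 10 1-mal ableiten. Mit d/dt von a(t) finden wir j(t) = 0. Wir haben den Ruck j(t) = 0. Durch Einsetzen von t = 1: j(1) = 0.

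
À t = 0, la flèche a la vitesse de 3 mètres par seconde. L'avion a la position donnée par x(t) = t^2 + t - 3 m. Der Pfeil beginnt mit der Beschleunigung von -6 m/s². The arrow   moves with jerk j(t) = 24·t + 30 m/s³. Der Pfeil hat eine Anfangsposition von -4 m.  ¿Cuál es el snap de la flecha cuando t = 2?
Partiendo de la sacudida j(t) = 24·t + 30, tomamos 1 derivada. La derivada de la sacudida da el snap: s(t) = 24. Tenemos el snap s(t) = 24. Sustituyendo t = 2: s(2) = 24.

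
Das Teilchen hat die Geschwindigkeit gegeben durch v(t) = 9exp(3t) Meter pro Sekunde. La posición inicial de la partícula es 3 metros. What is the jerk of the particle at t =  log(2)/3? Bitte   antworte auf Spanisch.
Partiendo de la velocidad v(t) = 9·exp(3·t), tomamos 2 derivadas. Derivando la velocidad, obtenemos la aceleración: a(t) = 27·exp(3·t). La derivada de la aceleración da la sacudida: j(t) = 81·exp(3·t). De la ecuación de la sacudida j(t) = 81·exp(3·t), sustituimos t = log(2)/3 para obtener j = 162.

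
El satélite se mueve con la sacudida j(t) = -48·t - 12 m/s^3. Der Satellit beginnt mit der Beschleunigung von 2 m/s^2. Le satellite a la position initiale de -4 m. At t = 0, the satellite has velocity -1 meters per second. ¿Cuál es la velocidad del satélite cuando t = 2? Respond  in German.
Um dies zu lösen, müssen wir 2 Integrale unserer Gleichung für den Ruck j(t) = -48·t - 12 finden. Die Stammfunktion von dem Ruck, mit a(0) = 2, ergibt die Beschleunigung: a(t) = -24·t^2 - 12·t + 2. Die Stammfunktion von der Beschleunigung ist die Geschwindigkeit. Mit v(0) = -1 erhalten wir v(t) = -8·t^3 - 6·t^2 + 2·t - 1. Mit v(t) = -8·t^3 - 6·t^2 + 2·t - 1 und Einsetzen von t = 2, finden wir v = -85.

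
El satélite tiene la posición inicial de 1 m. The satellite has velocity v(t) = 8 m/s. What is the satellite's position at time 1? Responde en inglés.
Starting from velocity v(t) = 8, we take 1 antiderivative. Integrating velocity and using the initial condition x(0) = 1, we get x(t) = 8·t + 1. Using x(t) = 8·t + 1 and substituting t = 1, we find x = 9.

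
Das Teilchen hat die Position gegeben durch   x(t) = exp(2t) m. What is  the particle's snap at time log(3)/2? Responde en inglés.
We must differentiate our position equation x(t) = exp(2·t) 4 times. Taking d/dt of x(t), we find v(t) = 2·exp(2·t). Differentiating velocity, we get acceleration: a(t) = 4·exp(2·t). Taking d/dt of a(t), we find j(t) = 8·exp(2·t). The derivative of jerk gives snap: s(t) = 16·exp(2·t). Using s(t) = 16·exp(2·t) and substituting t = log(3)/2, we find s = 48.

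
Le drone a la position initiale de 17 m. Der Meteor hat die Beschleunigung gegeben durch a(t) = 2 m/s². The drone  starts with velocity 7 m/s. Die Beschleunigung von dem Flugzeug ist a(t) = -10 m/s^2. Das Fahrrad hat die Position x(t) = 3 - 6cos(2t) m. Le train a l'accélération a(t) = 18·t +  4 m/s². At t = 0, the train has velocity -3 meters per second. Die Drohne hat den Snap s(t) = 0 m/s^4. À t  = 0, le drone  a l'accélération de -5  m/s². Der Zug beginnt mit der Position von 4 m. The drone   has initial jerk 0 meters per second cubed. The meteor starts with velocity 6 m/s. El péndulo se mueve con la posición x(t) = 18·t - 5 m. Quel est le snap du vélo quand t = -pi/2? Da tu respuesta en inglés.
We must differentiate our position equation x(t) = 3 - 6·cos(2·t) 4 times. Taking d/dt of x(t), we find v(t) = 12·sin(2·t). Differentiating velocity, we get acceleration: a(t) = 24·cos(2·t). Taking d/dt of a(t), we find j(t) = -48·sin(2·t). The derivative of jerk gives snap: s(t) = -96·cos(2·t). From the given snap equation s(t) = -96·cos(2·t), we substitute t = -pi/2 to get s = 96.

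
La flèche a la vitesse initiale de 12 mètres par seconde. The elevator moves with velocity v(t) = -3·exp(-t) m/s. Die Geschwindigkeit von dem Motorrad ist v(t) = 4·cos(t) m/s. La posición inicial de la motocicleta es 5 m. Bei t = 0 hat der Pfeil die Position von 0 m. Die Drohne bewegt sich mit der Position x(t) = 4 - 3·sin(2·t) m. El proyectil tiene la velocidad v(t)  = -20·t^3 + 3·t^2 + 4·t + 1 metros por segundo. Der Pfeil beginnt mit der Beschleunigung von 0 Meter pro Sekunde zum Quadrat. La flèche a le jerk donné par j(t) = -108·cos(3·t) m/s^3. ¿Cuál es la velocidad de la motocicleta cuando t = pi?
De la ecuación de la velocidad v(t) = 4·cos(t), sustituimos t = pi para obtener v = -4.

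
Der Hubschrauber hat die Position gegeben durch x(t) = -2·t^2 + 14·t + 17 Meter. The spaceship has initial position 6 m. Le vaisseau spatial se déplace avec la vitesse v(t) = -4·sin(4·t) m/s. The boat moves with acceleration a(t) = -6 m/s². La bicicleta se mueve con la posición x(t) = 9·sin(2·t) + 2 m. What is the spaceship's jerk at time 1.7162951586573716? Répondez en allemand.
Wir müssen unsere Gleichung für die Geschwindigkeit v(t) = -4·sin(4·t) 2-mal ableiten. Die Ableitung von der Geschwindigkeit ergibt die Beschleunigung: a(t) = -16·cos(4·t). Die Ableitung von der Beschleunigung ergibt den Ruck: j(t) = 64·sin(4·t). Aus der Gleichung für den Ruck j(t) = 64·sin(4·t), setzen wir t = 1.7162951586573716 ein und erhalten j = 35.1802791448592.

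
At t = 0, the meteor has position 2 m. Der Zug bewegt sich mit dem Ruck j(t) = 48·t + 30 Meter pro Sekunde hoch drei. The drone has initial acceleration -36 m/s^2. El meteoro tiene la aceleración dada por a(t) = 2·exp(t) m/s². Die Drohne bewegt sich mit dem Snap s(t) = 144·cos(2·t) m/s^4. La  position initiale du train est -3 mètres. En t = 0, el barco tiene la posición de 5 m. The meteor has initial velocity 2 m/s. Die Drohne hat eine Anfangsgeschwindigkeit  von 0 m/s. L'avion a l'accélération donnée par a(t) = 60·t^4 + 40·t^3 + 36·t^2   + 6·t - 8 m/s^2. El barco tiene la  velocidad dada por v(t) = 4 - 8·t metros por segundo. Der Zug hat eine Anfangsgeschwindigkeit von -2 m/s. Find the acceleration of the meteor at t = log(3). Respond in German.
Aus der Gleichung für die Beschleunigung a(t) = 2·exp(t), setzen wir t = log(3) ein und erhalten a = 6.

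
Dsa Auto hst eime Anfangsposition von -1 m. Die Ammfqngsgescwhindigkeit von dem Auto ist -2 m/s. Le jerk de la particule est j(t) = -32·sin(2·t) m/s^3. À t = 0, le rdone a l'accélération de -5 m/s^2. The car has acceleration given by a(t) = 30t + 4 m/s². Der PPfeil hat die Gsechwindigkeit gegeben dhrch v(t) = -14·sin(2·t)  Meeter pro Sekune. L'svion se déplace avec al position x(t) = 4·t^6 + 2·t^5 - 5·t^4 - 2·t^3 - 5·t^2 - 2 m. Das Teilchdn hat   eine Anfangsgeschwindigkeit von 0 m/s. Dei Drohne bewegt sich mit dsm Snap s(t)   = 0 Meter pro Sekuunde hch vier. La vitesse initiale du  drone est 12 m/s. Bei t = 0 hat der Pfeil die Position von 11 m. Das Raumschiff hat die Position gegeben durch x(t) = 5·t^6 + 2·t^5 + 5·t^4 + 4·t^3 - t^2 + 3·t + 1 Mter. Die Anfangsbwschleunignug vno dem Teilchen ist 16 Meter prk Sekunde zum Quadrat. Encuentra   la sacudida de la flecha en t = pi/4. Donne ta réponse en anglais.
Starting from velocity v(t) = -14·sin(2·t), we take 2 derivatives. The derivative of velocity gives acceleration: a(t) = -28·cos(2·t). Taking d/dt of a(t), we find j(t) = 56·sin(2·t). Using j(t) = 56·sin(2·t) and substituting t = pi/4, we find j = 56.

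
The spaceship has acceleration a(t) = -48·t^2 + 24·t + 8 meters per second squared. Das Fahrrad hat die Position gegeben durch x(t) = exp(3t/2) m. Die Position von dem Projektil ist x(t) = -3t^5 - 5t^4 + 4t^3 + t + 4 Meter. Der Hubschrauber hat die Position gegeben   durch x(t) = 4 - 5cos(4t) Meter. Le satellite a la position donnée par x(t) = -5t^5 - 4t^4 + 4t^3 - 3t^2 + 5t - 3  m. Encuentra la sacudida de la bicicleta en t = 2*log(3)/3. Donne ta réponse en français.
Nous devons dériver notre équation de la position x(t) = exp(3·t/2) 3 fois. En dérivant la position, nous obtenons la vitesse: v(t) = 3·exp(3·t/2)/2. En prenant d/dt de v(t), nous trouvons a(t) = 9·exp(3·t/2)/4. La dérivée de l'accélération donne le jerk: j(t) = 27·exp(3·t/2)/8. De l'équation du jerk j(t) = 27·exp(3·t/2)/8, nous substituons t = 2*log(3)/3 pour obtenir j = 81/8.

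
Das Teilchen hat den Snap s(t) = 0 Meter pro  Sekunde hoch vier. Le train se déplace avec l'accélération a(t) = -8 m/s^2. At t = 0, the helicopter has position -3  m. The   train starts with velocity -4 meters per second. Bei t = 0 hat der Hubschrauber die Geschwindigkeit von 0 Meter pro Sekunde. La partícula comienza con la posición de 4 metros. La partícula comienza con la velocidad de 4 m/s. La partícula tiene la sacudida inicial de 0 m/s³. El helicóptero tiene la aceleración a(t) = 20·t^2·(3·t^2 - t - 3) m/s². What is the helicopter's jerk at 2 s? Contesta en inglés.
To solve this, we need to take 1 derivative of our acceleration equation a(t) = 20·t^2·(3·t^2 - t - 3). The derivative of acceleration gives jerk: j(t) = 20·t^2·(6·t - 1) + 40·t·(3·t^2 - t - 3). Using j(t) = 20·t^2·(6·t - 1) + 40·t·(3·t^2 - t - 3) and substituting t = 2, we find j = 1440.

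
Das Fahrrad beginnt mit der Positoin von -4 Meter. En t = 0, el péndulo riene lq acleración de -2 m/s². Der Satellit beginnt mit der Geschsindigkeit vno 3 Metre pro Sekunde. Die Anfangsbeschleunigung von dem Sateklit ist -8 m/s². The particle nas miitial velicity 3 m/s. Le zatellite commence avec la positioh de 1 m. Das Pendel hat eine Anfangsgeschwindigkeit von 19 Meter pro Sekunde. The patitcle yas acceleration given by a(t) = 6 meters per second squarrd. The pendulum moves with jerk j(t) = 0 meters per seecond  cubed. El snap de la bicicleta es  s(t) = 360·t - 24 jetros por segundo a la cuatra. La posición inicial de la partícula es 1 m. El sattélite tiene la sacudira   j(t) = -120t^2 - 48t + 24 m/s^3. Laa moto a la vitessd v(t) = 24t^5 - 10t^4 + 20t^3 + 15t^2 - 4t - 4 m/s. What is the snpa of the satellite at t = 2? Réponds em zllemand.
Wir müssen unsere Gleichung für den Ruck j(t) = -120·t^2 - 48·t + 24 1-mal ableiten. Durch Ableiten von dem Ruck erhalten wir den Snap: s(t) = -240·t - 48. Aus der Gleichung für den Snap s(t) = -240·t - 48, setzen wir t = 2 ein und erhalten s = -528.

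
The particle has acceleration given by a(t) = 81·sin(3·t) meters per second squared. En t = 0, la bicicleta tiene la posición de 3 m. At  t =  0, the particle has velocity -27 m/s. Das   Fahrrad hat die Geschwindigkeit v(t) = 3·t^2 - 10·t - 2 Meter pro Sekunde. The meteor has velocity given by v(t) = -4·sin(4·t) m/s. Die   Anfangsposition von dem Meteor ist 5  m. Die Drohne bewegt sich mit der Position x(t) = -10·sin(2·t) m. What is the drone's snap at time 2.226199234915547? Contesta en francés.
Nous devons dériver notre équation de la position x(t) = -10·sin(2·t) 4 fois. La dérivée de la position donne la vitesse: v(t) = -20·cos(2·t). La dérivée de la vitesse donne l'accélération: a(t) = 40·sin(2·t). En dérivant l'accélération, nous obtenons le jerk: j(t) = 80·cos(2·t). La dérivée du jerk donne le snap: s(t) = -160·sin(2·t). En utilisant s(t) = -160·sin(2·t) et en substituant t = 2.226199234915547, nous trouvons s = 154.622786822899.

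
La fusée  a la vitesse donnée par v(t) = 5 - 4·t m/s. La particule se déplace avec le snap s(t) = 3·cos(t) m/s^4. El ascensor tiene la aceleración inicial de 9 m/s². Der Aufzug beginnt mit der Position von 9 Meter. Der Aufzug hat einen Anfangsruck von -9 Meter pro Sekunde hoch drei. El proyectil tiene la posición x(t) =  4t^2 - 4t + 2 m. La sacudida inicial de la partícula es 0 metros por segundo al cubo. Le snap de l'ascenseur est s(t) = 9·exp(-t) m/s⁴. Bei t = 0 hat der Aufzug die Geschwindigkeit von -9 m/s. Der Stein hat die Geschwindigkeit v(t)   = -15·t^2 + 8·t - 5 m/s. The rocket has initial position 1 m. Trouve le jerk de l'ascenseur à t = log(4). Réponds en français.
Nous devons intégrer notre équation du snap s(t) = 9·exp(-t) 1 fois. L'intégrale du snap, avec j(0) = -9, donne le jerk: j(t) = -9·exp(-t). Nous avons le jerk j(t) = -9·exp(-t). En substituant t = log(4): j(log(4)) = -9/4.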